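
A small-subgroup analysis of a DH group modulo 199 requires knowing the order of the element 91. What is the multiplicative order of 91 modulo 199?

99

By Lagrange's theorem, ord_199(91) divides φ(199) = 199 − 1 = 198 = 2 · 3^2 · 11.
Divisors of 198: 1, 2, 3, 6, 9, 11, 18, 22, 33, 66, 99, 198.
Compute 91^d (mod 199) for the divisors d until we hit 1:
91^1 ≡ 91
91^2 ≡ 122
91^3 ≡ 157
91^6 ≡ 172
91^9 ≡ 139
91^11 ≡ 43
91^18 ≡ 18
91^22 ≡ 58
91^33 ≡ 106
91^66 ≡ 92
91^99 ≡ 1
Hence ord(91) = 99.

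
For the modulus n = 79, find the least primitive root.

3

φ(79) = 79 − 1 = 78 = 2 · 3 · 13.
Test candidates g = 2, 3, … against the prime factors q ∈ {2, 3, 13} of φ(79): g is a generator iff g^(78/q) ≢ 1 for every such q.
g = 2: 2^39 ≡ 1 — hits 1, so not a primitive root.
g = 3: 3^39 ≡ 78; 3^26 ≡ 23; 3^6 ≡ 18 — none is 1, so 3 is a primitive root.
Hence the least primitive root of 79 is 3.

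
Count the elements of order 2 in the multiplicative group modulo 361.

1

φ(361) = φ(19^2) = 19·(19−1) = 342 = 2 · 3^2 · 19.
(Z/361Z)^× is cyclic (|G| = 342); a cyclic group of order m has exactly φ(d) elements of each order d | m, and none otherwise.
2 | 342, and φ(2) = 2 − 1 = 1.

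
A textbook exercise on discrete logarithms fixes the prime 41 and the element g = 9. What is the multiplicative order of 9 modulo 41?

The order of 9 must divide φ(41) = 41 − 1 = 40 = 2^3 · 5.
Divisors of 40: 1, 2, 4, 5, 8, 10, 20, 40.
Check 9^d mod 41 for each divisor in increasing order:
9^1 ≡ 9 (mod 41)
9^2 ≡ 40 (mod 41)
9^4 ≡ 1 (mod 41) ✓
So ord_41(9) = 4.

4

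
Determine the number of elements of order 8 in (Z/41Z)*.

φ(41) = 41 − 1 = 40 = 2^3 · 5.
(Z/41Z)^× is cyclic (|G| = 40); a cyclic group of order m has exactly φ(d) elements of each order d | m, and none otherwise.
8 = 2^3 divides 40, and φ(8) = 4.

4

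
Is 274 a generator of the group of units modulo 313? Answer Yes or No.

φ(313) = 313 − 1 = 312 = 2^3 · 3 · 13.
274 is a primitive root mod 313 iff 274^(φ(313)/q) ≢ 1 for every prime q | φ(313), i.e. q ∈ {2, 3, 13}.
274^156 ≡ 1 (mod 313)  [q = 2: ≡ 1 ✗]
274^104 ≡ 1 (mod 313)  [q = 3: ≡ 1 ✗]
274^24 ≡ 249 (mod 313)  [q = 13: ≢ 1 ✓]
274^156 ≡ 1 shows ord(274) | 156, strictly less than φ(313); not a primitive root.

No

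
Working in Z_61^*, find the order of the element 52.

10

Since 52 ∈ (Z/61Z)^×, its order divides φ(61) = 61 − 1 = 60 = 2^2 · 3 · 5.
Divisors of 60: 1, 2, 3, 4, 5, 6, 10, 12, 15, 20, 30, 60.
Test each divisor d:
52^1 ≡ 52 (mod 61)
52^2 ≡ 20 (mod 61)
52^3 ≡ 3 (mod 61)
52^4 ≡ 34 (mod 61)
52^5 ≡ 60 (mod 61)
52^6 ≡ 9 (mod 61)
52^10 ≡ 1 (mod 61) ✓
Hence ord(52) = 10.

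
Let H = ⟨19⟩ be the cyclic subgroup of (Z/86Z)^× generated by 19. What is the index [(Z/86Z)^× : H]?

By Lagrange's theorem, ord_86(19) divides φ(86) = φ(2)·φ(43) = 1·42 = 42 = 2 · 3 · 7.
Divisors of 42: 1, 2, 3, 6, 7, 14, 21, 42.
Test each divisor d:
19^1 ≡ 19
19^2 ≡ 17
19^3 ≡ 65
19^6 ≡ 11
19^7 ≡ 37
19^14 ≡ 79
19^21 ≡ 85
19^42 ≡ 1
The order of 19 is 42, so the subgroup it generates has 42 elements.
Index = |(Z/86Z)^×| / |⟨19⟩| = 42 / 42 = 1.

1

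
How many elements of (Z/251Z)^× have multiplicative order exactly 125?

100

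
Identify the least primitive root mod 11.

2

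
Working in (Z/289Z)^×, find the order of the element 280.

136

ord(280) | φ(289) = φ(17^2) = 17·(17−1) = 272 = 2^4 · 17.
Divisors of 272: 1, 2, 4, 8, 16, 17, 34, 68, 136, 272.
Test each divisor d:
280^1 ≡ 280
280^2 ≡ 81
280^4 ≡ 203
280^8 ≡ 171
280^16 ≡ 52
280^17 ≡ 110
280^34 ≡ 251
280^68 ≡ 288
280^136 ≡ 1
The smallest such exponent is 136, so the order of 280 is 136.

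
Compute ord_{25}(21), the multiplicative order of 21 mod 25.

5

ord(21) | φ(25) = φ(5^2) = 5·(5−1) = 20 = 2^2 · 5.
Divisors of 20: 1, 2, 4, 5, 10, 20.
Test each divisor d:
21^1 ≡ 21 (mod 25)
21^2 ≡ 16 (mod 25)
21^4 ≡ 6 (mod 25)
21^5 ≡ 1 (mod 25) ✓
The smallest such exponent is 5, so the order of 21 is 5.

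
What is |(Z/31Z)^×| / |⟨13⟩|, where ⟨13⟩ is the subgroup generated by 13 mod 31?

1

By Lagrange's theorem, ord_31(13) divides φ(31) = 31 − 1 = 30 = 2 · 3 · 5.
Divisors of 30: 1, 2, 3, 5, 6, 10, 15, 30.
Compute 13^d (mod 31) for the divisors d until we hit 1:
13^1 ≡ 13 (mod 31)
13^2 ≡ 14 (mod 31)
13^3 ≡ 27 (mod 31)
13^5 ≡ 6 (mod 31)
13^6 ≡ 16 (mod 31)
13^10 ≡ 5 (mod 31)
13^15 ≡ 30 (mod 31)
13^30 ≡ 1 (mod 31) ✓
The order of 13 is 30, so the subgroup it generates has 30 elements.
Index = |(Z/31Z)^×| / |⟨13⟩| = 30 / 30 = 1.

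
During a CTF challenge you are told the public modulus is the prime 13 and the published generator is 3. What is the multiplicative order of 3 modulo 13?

3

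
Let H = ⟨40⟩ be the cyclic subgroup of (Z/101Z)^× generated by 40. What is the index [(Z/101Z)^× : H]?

ord(40) | φ(101) = 101 − 1 = 100 = 2^2 · 5^2.
Divisors of 100: 1, 2, 4, 5, 10, 20, 25, 50, 100.
Compute 40^d (mod 101) for the divisors d until we hit 1:
40^1 ≡ 40
40^2 ≡ 85
40^4 ≡ 54
40^5 ≡ 39
40^10 ≡ 6
40^20 ≡ 36
40^25 ≡ 91
40^50 ≡ 100
40^100 ≡ 1
The order of 40 is 100, so the subgroup it generates has 100 elements.
Index = |(Z/101Z)^×| / |⟨40⟩| = 100 / 100 = 1.

1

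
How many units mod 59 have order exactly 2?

1

φ(59) = 59 − 1 = 58 = 2 · 29.
In a cyclic group of order 58, there are φ(d) elements of order d for each divisor d of 58, and zero for non-divisors.
2 | 58, and φ(2) = 2 − 1 = 1.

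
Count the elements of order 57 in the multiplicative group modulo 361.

36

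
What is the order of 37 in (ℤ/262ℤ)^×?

130

The order of 37 must divide φ(262) = φ(2)·φ(131) = 1·130 = 130 = 2 · 5 · 13.
Divisors of 130: 1, 2, 5, 10, 13, 26, 65, 130.
Test each divisor d:
37^1 ≡ 37 (mod 262)
37^2 ≡ 59 (mod 262)
37^5 ≡ 155 (mod 262)
37^10 ≡ 183 (mod 262)
37^13 ≡ 201 (mod 262)
37^26 ≡ 53 (mod 262)
37^65 ≡ 261 (mod 262)
37^130 ≡ 1 (mod 262) ✓
So ord_262(37) = 130.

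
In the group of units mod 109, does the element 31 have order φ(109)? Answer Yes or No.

No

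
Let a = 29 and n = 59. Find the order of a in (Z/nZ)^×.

The order of 29 must divide φ(59) = 59 − 1 = 58 = 2 · 29.
Divisors of 58: 1, 2, 29, 58.
Check 29^d mod 59 for each divisor in increasing order:
29^1 ≡ 29
29^2 ≡ 15
29^29 ≡ 1
Therefore the multiplicative order of 29 modulo 59 is 29.

29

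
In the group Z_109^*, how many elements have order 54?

18

φ(109) = 109 − 1 = 108 = 2^2 · 3^3.
(Z/109Z)^× is cyclic (|G| = 108); a cyclic group of order m has exactly φ(d) elements of each order d | m, and none otherwise.
54 = 2 · 3^3 divides 108, and φ(54) = 18.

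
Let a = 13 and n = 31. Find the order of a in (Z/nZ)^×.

30

Since 13 ∈ (Z/31Z)^×, its order divides φ(31) = 31 − 1 = 30 = 2 · 3 · 5.
Divisors of 30: 1, 2, 3, 5, 6, 10, 15, 30.
Evaluate successive powers at the divisors of 30:
13^1 ≡ 13
13^2 ≡ 14
13^3 ≡ 27
13^5 ≡ 6
13^6 ≡ 16
13^10 ≡ 5
13^15 ≡ 30
13^30 ≡ 1
Hence ord(13) = 30.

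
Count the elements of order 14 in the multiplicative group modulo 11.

0

φ(11) = 11 − 1 = 10 = 2 · 5.
In a cyclic group of order 10, there are φ(d) elements of order d for each divisor d of 10, and zero for non-divisors.
14 does not divide 10, so no element of (Z/11Z)^× has order 14.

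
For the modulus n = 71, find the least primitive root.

7

φ(71) = 71 − 1 = 70 = 2 · 5 · 7.
g is a primitive root iff g^(70/q) ≢ 1 (mod 71) for each prime q ∈ {2, 5, 7}.
g = 2: 2^35 ≡ 1 — hits 1, so not a primitive root.
g = 3: 3^35 ≡ 1 — hits 1, so not a primitive root.
g = 4: 4^35 ≡ 1 — hits 1, so not a primitive root.
g = 5: 5^35 ≡ 1 — hits 1, so not a primitive root.
g = 6: 6^35 ≡ 1 — hits 1, so not a primitive root.
g = 7: 7^35 ≡ 70; 7^14 ≡ 54; 7^10 ≡ 45 — none is 1, so 7 is a primitive root.
So 7 is the smallest generator of (Z/71Z)^×.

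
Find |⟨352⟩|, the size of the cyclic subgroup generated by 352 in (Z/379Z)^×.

63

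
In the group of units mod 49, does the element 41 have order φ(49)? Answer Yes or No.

φ(49) = φ(7^2) = 7·(7−1) = 42 = 2 · 3 · 7.
An element g generates (Z/49Z)^× iff g^(42/q) ≢ 1 (mod 49) for each prime q ∈ {2, 3, 7}.
41^21 ≡ 48 (mod 49)  [q = 2: ≢ 1 ✓]
41^14 ≡ 1 (mod 49)  [q = 3: ≡ 1 ✗]
41^6 ≡ 43 (mod 49)  [q = 7: ≢ 1 ✓]
The check at q = 3 fails, so 41 generates a proper subgroup.

No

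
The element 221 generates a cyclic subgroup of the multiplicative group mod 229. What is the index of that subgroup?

3

ord(221) | φ(229) = 229 − 1 = 228 = 2^2 · 3 · 19.
Divisors of 228: 1, 2, 3, 4, 6, 12, 19, 38, 57, 76, 114, 228.
Compute 221^d (mod 229) for the divisors d until we hit 1:
221^1 ≡ 221
221^2 ≡ 64
221^3 ≡ 175
221^4 ≡ 203
221^6 ≡ 168
221^12 ≡ 57
221^19 ≡ 107
221^38 ≡ 228
221^57 ≡ 122
221^76 ≡ 1
Thus |⟨221⟩| = ord(221) = 76.
Index = |(Z/229Z)^×| / |⟨221⟩| = 228 / 76 = 3.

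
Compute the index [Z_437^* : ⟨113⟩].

18

ord(113) | φ(437) = φ(19·23) = (19−1)·(23−1) = 18·22 = 396 = 2^2 · 3^2 · 11.
Divisors of 396: 1, 2, 3, 4, 6, 9, 11, 12, 18, 22, 33, 36, 44, 66, 99, 132, 198, 396.
Test each divisor d:
113^1 ≡ 113
113^2 ≡ 96
113^3 ≡ 360
113^4 ≡ 39
113^6 ≡ 248
113^9 ≡ 132
113^11 ≡ 436
113^12 ≡ 324
113^18 ≡ 381
113^22 ≡ 1
The order of 113 is 22, so the subgroup it generates has 22 elements.
Index = |(Z/437Z)^×| / |⟨113⟩| = 396 / 22 = 18.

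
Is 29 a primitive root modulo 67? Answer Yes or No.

No

φ(67) = 67 − 1 = 66 = 2 · 3 · 11.
Test 29^(66/q) mod 67 for each prime factor q of 66:
29^33 ≡ 1 (mod 67)  [q = 2: ≡ 1 ✗]
29^22 ≡ 29 (mod 67)  [q = 3: ≢ 1 ✓]
29^6 ≡ 1 (mod 67)  [q = 11: ≡ 1 ✗]
The check at q = 2 fails, so 29 generates a proper subgroup.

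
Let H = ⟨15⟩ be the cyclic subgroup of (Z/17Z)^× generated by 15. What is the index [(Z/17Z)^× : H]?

Since 15 ∈ (Z/17Z)^×, its order divides φ(17) = 17 − 1 = 16 = 2^4.
Divisors of 16: 1, 2, 4, 8, 16.
Evaluate successive powers at the divisors of 16:
15^1 ≡ 15 (mod 17)
15^2 ≡ 4 (mod 17)
15^4 ≡ 16 (mod 17)
15^8 ≡ 1 (mod 17) ✓
Thus |⟨15⟩| = ord(15) = 8.
Index = |(Z/17Z)^×| / |⟨15⟩| = 16 / 8 = 2.

2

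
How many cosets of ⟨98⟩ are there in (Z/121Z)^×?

Since 98 ∈ (Z/121Z)^×, its order divides φ(121) = φ(11^2) = 11·(11−1) = 110 = 2 · 5 · 11.
Divisors of 110: 1, 2, 5, 10, 11, 22, 55, 110.
Check 98^d mod 121 for each divisor in increasing order:
98^1 ≡ 98
98^2 ≡ 45
98^5 ≡ 10
98^10 ≡ 100
98^11 ≡ 120
98^22 ≡ 1
Thus |⟨98⟩| = ord(98) = 22.
The index is φ(121) / ord(98) = 110 / 22 = 5.

5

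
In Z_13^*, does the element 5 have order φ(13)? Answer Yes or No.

No

φ(13) = 13 − 1 = 12 = 2^2 · 3.
It suffices to check that the order of 5 is not a proper divisor of 12: compute 5^(12/q) for q ∈ {2, 3}.
5^6 ≡ 12 (mod 13)  [q = 2: ≢ 1 ✓]
5^4 ≡ 1 (mod 13)  [q = 3: ≡ 1 ✗]
Since 5^4 ≡ 1, the order of 5 divides 4 < 12, so 5 is not a primitive root.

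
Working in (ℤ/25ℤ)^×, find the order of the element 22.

The order of 22 must divide φ(25) = φ(5^2) = 5·(5−1) = 20 = 2^2 · 5.
Divisors of 20: 1, 2, 4, 5, 10, 20.
Evaluate successive powers at the divisors of 20:
22^1 ≡ 22 (mod 25)
22^2 ≡ 9 (mod 25)
22^4 ≡ 6 (mod 25)
22^5 ≡ 7 (mod 25)
22^10 ≡ 24 (mod 25)
22^20 ≡ 1 (mod 25) ✓
So ord_25(22) = 20.

20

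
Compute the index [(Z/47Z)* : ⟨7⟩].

The order of 7 must divide φ(47) = 47 − 1 = 46 = 2 · 23.
Divisors of 46: 1, 2, 23, 46.
Compute 7^d (mod 47) for the divisors d until we hit 1:
7^1 ≡ 7
7^2 ≡ 2
7^23 ≡ 1
Thus |⟨7⟩| = ord(7) = 23.
The index is φ(47) / ord(7) = 46 / 23 = 2.

2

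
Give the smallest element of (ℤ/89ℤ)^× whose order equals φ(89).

3

φ(89) = 89 − 1 = 88 = 2^3 · 11.
Test candidates g = 2, 3, … against the prime factors q ∈ {2, 11} of φ(89): g is a generator iff g^(88/q) ≢ 1 for every such q.
g = 2: 2^44 ≡ 1 — hits 1, so not a primitive root.
g = 3: 3^44 ≡ 88; 3^8 ≡ 64 — none is 1, so 3 is a primitive root.
So 3 is the smallest generator of (Z/89Z)^×.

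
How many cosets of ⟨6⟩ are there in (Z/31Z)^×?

5

The order of 6 must divide φ(31) = 31 − 1 = 30 = 2 · 3 · 5.
Divisors of 30: 1, 2, 3, 5, 6, 10, 15, 30.
Evaluate successive powers at the divisors of 30:
6^1 ≡ 6
6^2 ≡ 5
6^3 ≡ 30
6^5 ≡ 26
6^6 ≡ 1
The order of 6 is 6, so the subgroup it generates has 6 elements.
[(Z/31Z)^× : ⟨6⟩] = 30/6 = 5.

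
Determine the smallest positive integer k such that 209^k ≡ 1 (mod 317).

316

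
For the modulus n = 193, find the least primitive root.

5

φ(193) = 193 − 1 = 192 = 2^6 · 3.
g is a primitive root iff g^(192/q) ≢ 1 (mod 193) for each prime q ∈ {2, 3}.
g = 2: 2^96 ≡ 1 — hits 1, so not a primitive root.
g = 3: 3^96 ≡ 1 — hits 1, so not a primitive root.
g = 4: 4^96 ≡ 1 — hits 1, so not a primitive root.
g = 5: 5^96 ≡ 192; 5^64 ≡ 84 — none is 1, so 5 is a primitive root.
So 5 is the smallest generator of (Z/193Z)^×.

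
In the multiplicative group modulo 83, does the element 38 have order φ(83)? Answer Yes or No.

No

φ(83) = 83 − 1 = 82 = 2 · 41.
Test 38^(82/q) mod 83 for each prime factor q of 82:
38^41 ≡ 1 (mod 83)  [q = 2: ≡ 1 ✗]
38^2 ≡ 33 (mod 83)  [q = 41: ≢ 1 ✓]
The check at q = 2 fails, so 38 generates a proper subgroup.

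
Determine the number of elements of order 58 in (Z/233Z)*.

28

φ(233) = 233 − 1 = 232 = 2^3 · 29.
In a cyclic group of order 232, there are φ(d) elements of order d for each divisor d of 232, and zero for non-divisors.
58 = 2 · 29 divides 232, and φ(58) = 28.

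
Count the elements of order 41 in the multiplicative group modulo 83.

40

φ(83) = 83 − 1 = 82 = 2 · 41.
Since (Z/83Z)^× is cyclic of order 82, the number of elements of order d is φ(d) when d | 82 and 0 otherwise.
41 | 82, and φ(41) = 41 − 1 = 40.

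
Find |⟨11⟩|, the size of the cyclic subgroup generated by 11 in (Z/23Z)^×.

22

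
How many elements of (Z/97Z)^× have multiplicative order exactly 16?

8

φ(97) = 97 − 1 = 96 = 2^5 · 3.
Since (Z/97Z)^× is cyclic of order 96, the number of elements of order d is φ(d) when d | 96 and 0 otherwise.
16 = 2^4 divides 96, and φ(16) = 8.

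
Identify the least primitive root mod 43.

φ(43) = 43 − 1 = 42 = 2 · 3 · 7.
g is a primitive root iff g^(42/q) ≢ 1 (mod 43) for each prime q ∈ {2, 3, 7}.
g = 2: 2^21 ≡ 42; 2^14 ≡ 1 — hits 1, so not a primitive root.
g = 3: 3^21 ≡ 42; 3^14 ≡ 36; 3^6 ≡ 41 — none is 1, so 3 is a primitive root.
Hence the least primitive root of 43 is 3.

3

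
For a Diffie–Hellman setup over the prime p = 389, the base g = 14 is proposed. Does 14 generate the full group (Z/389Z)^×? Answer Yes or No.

Yes

φ(389) = 389 − 1 = 388 = 2^2 · 97.
Test 14^(388/q) mod 389 for each prime factor q of 388:
14^194 ≡ 388 (mod 389)  [q = 2: ≢ 1 ✓]
14^4 ≡ 294 (mod 389)  [q = 97: ≢ 1 ✓]
All checks pass, so 14 has order 388 and is a primitive root modulo 389.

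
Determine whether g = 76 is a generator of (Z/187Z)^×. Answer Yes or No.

No

187 = 11 · 17 is a product of two distinct odd primes, so (Z/187Z)^× ≅ (Z/11Z)^× × (Z/17Z)^× is not cyclic.
No primitive root modulo 187 exists; in particular 76 is not one.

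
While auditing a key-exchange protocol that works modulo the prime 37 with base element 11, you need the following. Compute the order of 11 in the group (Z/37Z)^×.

6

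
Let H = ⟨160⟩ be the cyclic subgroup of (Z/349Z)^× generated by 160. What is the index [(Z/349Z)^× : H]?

29

By Lagrange's theorem, ord_349(160) divides φ(349) = 349 − 1 = 348 = 2^2 · 3 · 29.
Divisors of 348: 1, 2, 3, 4, 6, 12, 29, 58, 87, 116, 174, 348.
Evaluate successive powers at the divisors of 348:
160^1 ≡ 160 (mod 349)
160^2 ≡ 123 (mod 349)
160^3 ≡ 136 (mod 349)
160^4 ≡ 122 (mod 349)
160^6 ≡ 348 (mod 349)
160^12 ≡ 1 (mod 349) ✓
Thus |⟨160⟩| = ord(160) = 12.
Index = |(Z/349Z)^×| / |⟨160⟩| = 348 / 12 = 29.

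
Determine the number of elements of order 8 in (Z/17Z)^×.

4

φ(17) = 17 − 1 = 16 = 2^4.
Since (Z/17Z)^× is cyclic of order 16, the number of elements of order d is φ(d) when d | 16 and 0 otherwise.
8 = 2^3 divides 16, and φ(8) = 4.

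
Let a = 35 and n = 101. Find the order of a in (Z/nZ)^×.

100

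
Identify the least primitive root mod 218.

11

φ(218) = φ(2)·φ(109) = 1·108 = 108 = 2^2 · 3^3.
g is a primitive root iff g^(108/q) ≢ 1 (mod 218) for each prime q ∈ {2, 3}.
g = 2: gcd(2, 218) = 2 > 1, not a unit — skip.
g = 3: 3^54 ≡ 1 — hits 1, so not a primitive root.
g = 4: gcd(4, 218) = 2 > 1, not a unit — skip.
g = 5: 5^54 ≡ 1 — hits 1, so not a primitive root.
g = 6: gcd(6, 218) = 2 > 1, not a unit — skip.
g = 7: 7^54 ≡ 1 — hits 1, so not a primitive root.
g = 8: gcd(8, 218) = 2 > 1, not a unit — skip.
g = 9: 9^54 ≡ 1 — hits 1, so not a primitive root.
g = 10: gcd(10, 218) = 2 > 1, not a unit — skip.
g = 11: 11^54 ≡ 217; 11^36 ≡ 45 — none is 1, so 11 is a primitive root.
Hence the least primitive root of 218 is 11.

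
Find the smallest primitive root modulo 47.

φ(47) = 47 − 1 = 46 = 2 · 23.
Test candidates g = 2, 3, … against the prime factors q ∈ {2, 23} of φ(47): g is a generator iff g^(46/q) ≢ 1 for every such q.
g = 2: 2^23 ≡ 1 — hits 1, so not a primitive root.
g = 3: 3^23 ≡ 1 — hits 1, so not a primitive root.
g = 4: 4^23 ≡ 1 — hits 1, so not a primitive root.
g = 5: 5^23 ≡ 46; 5^2 ≡ 25 — none is 1, so 5 is a primitive root.
So 5 is the smallest generator of (Z/47Z)^×.

5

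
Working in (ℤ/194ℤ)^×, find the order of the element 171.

96

Since 171 ∈ (Z/194Z)^×, its order divides φ(194) = φ(2)·φ(97) = 1·96 = 96 = 2^5 · 3.
Divisors of 96: 1, 2, 3, 4, 6, 8, 12, 16, 24, 32, 48, 96.
Evaluate successive powers at the divisors of 96:
171^1 ≡ 171 (mod 194)
171^2 ≡ 141 (mod 194)
171^3 ≡ 55 (mod 194)
171^4 ≡ 93 (mod 194)
171^6 ≡ 115 (mod 194)
171^8 ≡ 113 (mod 194)
171^12 ≡ 33 (mod 194)
171^16 ≡ 159 (mod 194)
171^24 ≡ 119 (mod 194)
171^32 ≡ 61 (mod 194)
171^48 ≡ 193 (mod 194)
171^96 ≡ 1 (mod 194) ✓
The smallest such exponent is 96, so the order of 171 is 96.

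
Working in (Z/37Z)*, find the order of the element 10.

The order of 10 must divide φ(37) = 37 − 1 = 36 = 2^2 · 3^2.
Divisors of 36: 1, 2, 3, 4, 6, 9, 12, 18, 36.
Check 10^d mod 37 for each divisor in increasing order:
10^1 ≡ 10
10^2 ≡ 26
10^3 ≡ 1
So ord_37(10) = 3.

3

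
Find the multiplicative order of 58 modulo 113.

ord(58) | φ(113) = 113 − 1 = 112 = 2^4 · 7.
Divisors of 112: 1, 2, 4, 7, 8, 14, 16, 28, 56, 112.
Check 58^d mod 113 for each divisor in increasing order:
58^1 ≡ 58 (mod 113)
58^2 ≡ 87 (mod 113)
58^4 ≡ 111 (mod 113)
58^7 ≡ 78 (mod 113)
58^8 ≡ 4 (mod 113)
58^14 ≡ 95 (mod 113)
58^16 ≡ 16 (mod 113)
58^28 ≡ 98 (mod 113)
58^56 ≡ 112 (mod 113)
58^112 ≡ 1 (mod 113) ✓
The smallest such exponent is 112, so the order of 58 is 112.

112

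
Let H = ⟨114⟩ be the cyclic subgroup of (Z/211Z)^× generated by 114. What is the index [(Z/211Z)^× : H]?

ord(114) | φ(211) = 211 − 1 = 210 = 2 · 3 · 5 · 7.
Divisors of 210: 1, 2, 3, 5, 6, 7, 10, 14, 15, 21, 30, 35, 42, 70, 105, 210.
Test each divisor d:
114^1 ≡ 114
114^2 ≡ 125
114^3 ≡ 113
114^5 ≡ 199
114^6 ≡ 109
114^7 ≡ 188
114^10 ≡ 144
114^14 ≡ 107
114^15 ≡ 171
114^21 ≡ 71
114^30 ≡ 123
114^35 ≡ 1
The order of 114 is 35, so the subgroup it generates has 35 elements.
Index = |(Z/211Z)^×| / |⟨114⟩| = 210 / 35 = 6.

6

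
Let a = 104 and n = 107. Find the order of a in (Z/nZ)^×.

106

The order of 104 must divide φ(107) = 107 − 1 = 106 = 2 · 53.
Divisors of 106: 1, 2, 53, 106.
Compute 104^d (mod 107) for the divisors d until we hit 1:
104^1 ≡ 104 (mod 107)
104^2 ≡ 9 (mod 107)
104^53 ≡ 106 (mod 107)
104^106 ≡ 1 (mod 107) ✓
So ord_107(104) = 106.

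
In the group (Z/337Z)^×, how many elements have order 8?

4

φ(337) = 337 − 1 = 336 = 2^4 · 3 · 7.
(Z/337Z)^× is cyclic (|G| = 336); a cyclic group of order m has exactly φ(d) elements of each order d | m, and none otherwise.
8 = 2^3 divides 336, and φ(8) = 4.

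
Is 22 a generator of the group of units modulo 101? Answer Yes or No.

No

φ(101) = 101 − 1 = 100 = 2^2 · 5^2.
An element g generates (Z/101Z)^× iff g^(100/q) ≢ 1 (mod 101) for each prime q ∈ {2, 5}.
22^50 ≡ 1 (mod 101)  [q = 2: ≡ 1 ✗]
22^20 ≡ 84 (mod 101)  [q = 5: ≢ 1 ✓]
22^50 ≡ 1 shows ord(22) | 50, strictly less than φ(101); not a primitive root.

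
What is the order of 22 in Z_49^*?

7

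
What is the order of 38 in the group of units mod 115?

44

The order of 38 must divide φ(115) = φ(5·23) = (5−1)·(23−1) = 4·22 = 88 = 2^3 · 11.
Divisors of 88: 1, 2, 4, 8, 11, 22, 44, 88.
Check 38^d mod 115 for each divisor in increasing order:
38^1 ≡ 38
38^2 ≡ 64
38^4 ≡ 71
38^8 ≡ 96
38^11 ≡ 22
38^22 ≡ 24
38^44 ≡ 1
Therefore the multiplicative order of 38 modulo 115 is 44.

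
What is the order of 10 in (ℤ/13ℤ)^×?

6

By Lagrange's theorem, ord_13(10) divides φ(13) = 13 − 1 = 12 = 2^2 · 3.
Divisors of 12: 1, 2, 3, 4, 6, 12.
Test each divisor d:
10^1 ≡ 10
10^2 ≡ 9
10^3 ≡ 12
10^4 ≡ 3
10^6 ≡ 1
So ord_13(10) = 6.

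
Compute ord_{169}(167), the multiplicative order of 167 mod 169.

Since 167 ∈ (Z/169Z)^×, its order divides φ(169) = φ(13^2) = 13·(13−1) = 156 = 2^2 · 3 · 13.
Divisors of 156: 1, 2, 3, 4, 6, 12, 13, 26, 39, 52, 78, 156.
Evaluate successive powers at the divisors of 156:
167^1 ≡ 167
167^2 ≡ 4
167^3 ≡ 161
167^4 ≡ 16
167^6 ≡ 64
167^12 ≡ 40
167^13 ≡ 89
167^26 ≡ 147
167^39 ≡ 70
167^52 ≡ 146
167^78 ≡ 168
167^156 ≡ 1
Therefore the multiplicative order of 167 modulo 169 is 156.

156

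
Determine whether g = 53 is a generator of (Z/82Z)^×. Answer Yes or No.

φ(82) = φ(2)·φ(41) = 1·40 = 40 = 2^3 · 5.
53 is a primitive root mod 82 iff 53^(φ(82)/q) ≢ 1 for every prime q | φ(82), i.e. q ∈ {2, 5}.
53^20 ≡ 81 (mod 82)  [q = 2: ≢ 1 ✓]
53^8 ≡ 59 (mod 82)  [q = 5: ≢ 1 ✓]
None equal 1, so ord_82(53) = 40: 53 is a primitive root.

Yes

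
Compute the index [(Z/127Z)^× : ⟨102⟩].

Since 102 ∈ (Z/127Z)^×, its order divides φ(127) = 127 − 1 = 126 = 2 · 3^2 · 7.
Divisors of 126: 1, 2, 3, 6, 7, 9, 14, 18, 21, 42, 63, 126.
Evaluate successive powers at the divisors of 126:
102^1 ≡ 102 (mod 127)
102^2 ≡ 117 (mod 127)
102^3 ≡ 123 (mod 127)
102^6 ≡ 16 (mod 127)
102^7 ≡ 108 (mod 127)
102^9 ≡ 63 (mod 127)
102^14 ≡ 107 (mod 127)
102^18 ≡ 32 (mod 127)
102^21 ≡ 126 (mod 127)
102^42 ≡ 1 (mod 127) ✓
The order of 102 is 42, so the subgroup it generates has 42 elements.
The index is φ(127) / ord(102) = 126 / 42 = 3.

3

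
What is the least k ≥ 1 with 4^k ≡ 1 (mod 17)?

4

ord(4) | φ(17) = 17 − 1 = 16 = 2^4.
Divisors of 16: 1, 2, 4, 8, 16.
Test each divisor d:
4^1 ≡ 4
4^2 ≡ 16
4^4 ≡ 1
Therefore the multiplicative order of 4 modulo 17 is 4.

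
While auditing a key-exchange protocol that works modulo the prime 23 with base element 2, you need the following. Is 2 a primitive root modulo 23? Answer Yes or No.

No

φ(23) = 23 − 1 = 22 = 2 · 11.
An element g generates (Z/23Z)^× iff g^(22/q) ≢ 1 (mod 23) for each prime q ∈ {2, 11}.
2^11 ≡ 1 (mod 23)  [q = 2: ≡ 1 ✗]
2^2 ≡ 4 (mod 23)  [q = 11: ≢ 1 ✓]
2^11 ≡ 1 shows ord(2) | 11, strictly less than φ(23); not a primitive root.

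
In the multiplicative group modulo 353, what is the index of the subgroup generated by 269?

4

By Lagrange's theorem, ord_353(269) divides φ(353) = 353 − 1 = 352 = 2^5 · 11.
Divisors of 352: 1, 2, 4, 8, 11, 16, 22, 32, 44, 88, 176, 352.
Compute 269^d (mod 353) for the divisors d until we hit 1:
269^1 ≡ 269 (mod 353)
269^2 ≡ 349 (mod 353)
269^4 ≡ 16 (mod 353)
269^8 ≡ 256 (mod 353)
269^11 ≡ 237 (mod 353)
269^16 ≡ 231 (mod 353)
269^22 ≡ 42 (mod 353)
269^32 ≡ 58 (mod 353)
269^44 ≡ 352 (mod 353)
269^88 ≡ 1 (mod 353) ✓
The order of 269 is 88, so the subgroup it generates has 88 elements.
Index = |(Z/353Z)^×| / |⟨269⟩| = 352 / 88 = 4.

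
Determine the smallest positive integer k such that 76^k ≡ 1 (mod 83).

The order of 76 must divide φ(83) = 83 − 1 = 82 = 2 · 41.
Divisors of 82: 1, 2, 41, 82.
Evaluate successive powers at the divisors of 82:
76^1 ≡ 76 (mod 83)
76^2 ≡ 49 (mod 83)
76^41 ≡ 82 (mod 83)
76^82 ≡ 1 (mod 83) ✓
Therefore the multiplicative order of 76 modulo 83 is 82.

82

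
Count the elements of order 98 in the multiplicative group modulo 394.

42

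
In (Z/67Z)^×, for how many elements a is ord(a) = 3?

φ(67) = 67 − 1 = 66 = 2 · 3 · 11.
(Z/67Z)^× is cyclic (|G| = 66); a cyclic group of order m has exactly φ(d) elements of each order d | m, and none otherwise.
3 | 66, and φ(3) = 3 − 1 = 2.

2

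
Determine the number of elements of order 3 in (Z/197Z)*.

0

φ(197) = 197 − 1 = 196 = 2^2 · 7^2.
(Z/197Z)^× is cyclic (|G| = 196); a cyclic group of order m has exactly φ(d) elements of each order d | m, and none otherwise.
3 does not divide 196, so no element of (Z/197Z)^× has order 3.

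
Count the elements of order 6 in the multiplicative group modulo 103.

2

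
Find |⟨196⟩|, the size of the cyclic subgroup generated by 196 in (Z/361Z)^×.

171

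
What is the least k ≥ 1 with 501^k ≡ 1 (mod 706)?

The order of 501 must divide φ(706) = φ(2)·φ(353) = 1·352 = 352 = 2^5 · 11.
Divisors of 352: 1, 2, 4, 8, 11, 16, 22, 32, 44, 88, 176, 352.
Compute 501^d (mod 706) for the divisors d until we hit 1:
501^1 ≡ 501 (mod 706)
501^2 ≡ 371 (mod 706)
501^4 ≡ 677 (mod 706)
501^8 ≡ 135 (mod 706)
501^11 ≡ 639 (mod 706)
501^16 ≡ 575 (mod 706)
501^22 ≡ 253 (mod 706)
501^32 ≡ 217 (mod 706)
501^44 ≡ 469 (mod 706)
501^88 ≡ 395 (mod 706)
501^176 ≡ 705 (mod 706)
501^352 ≡ 1 (mod 706) ✓
So ord_706(501) = 352.

352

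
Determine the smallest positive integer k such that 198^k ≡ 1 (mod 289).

ord(198) | φ(289) = φ(17^2) = 17·(17−1) = 272 = 2^4 · 17.
Divisors of 272: 1, 2, 4, 8, 16, 17, 34, 68, 136, 272.
Check 198^d mod 289 for each divisor in increasing order:
198^1 ≡ 198
198^2 ≡ 189
198^4 ≡ 174
198^8 ≡ 220
198^16 ≡ 137
198^17 ≡ 249
198^34 ≡ 155
198^68 ≡ 38
198^136 ≡ 288
198^272 ≡ 1
Therefore the multiplicative order of 198 modulo 289 is 272.

272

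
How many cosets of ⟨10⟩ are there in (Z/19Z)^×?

1

By Lagrange's theorem, ord_19(10) divides φ(19) = 19 − 1 = 18 = 2 · 3^2.
Divisors of 18: 1, 2, 3, 6, 9, 18.
Check 10^d mod 19 for each divisor in increasing order:
10^1 ≡ 10 (mod 19)
10^2 ≡ 5 (mod 19)
10^3 ≡ 12 (mod 19)
10^6 ≡ 11 (mod 19)
10^9 ≡ 18 (mod 19)
10^18 ≡ 1 (mod 19) ✓
Thus |⟨10⟩| = ord(10) = 18.
The index is φ(19) / ord(10) = 18 / 18 = 1.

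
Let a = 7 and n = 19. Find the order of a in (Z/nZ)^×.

3

The order of 7 must divide φ(19) = 19 − 1 = 18 = 2 · 3^2.
Divisors of 18: 1, 2, 3, 6, 9, 18.
Test each divisor d:
7^1 ≡ 7
7^2 ≡ 11
7^3 ≡ 1
Hence ord(7) = 3.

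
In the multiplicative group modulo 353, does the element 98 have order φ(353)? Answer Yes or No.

φ(353) = 353 − 1 = 352 = 2^5 · 11.
It suffices to check that the order of 98 is not a proper divisor of 352: compute 98^(352/q) for q ∈ {2, 11}.
98^176 ≡ 1 (mod 353)  [q = 2: ≡ 1 ✗]
98^32 ≡ 58 (mod 353)  [q = 11: ≢ 1 ✓]
98^176 ≡ 1 shows ord(98) | 176, strictly less than φ(353); not a primitive root.

No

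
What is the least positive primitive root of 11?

φ(11) = 11 − 1 = 10 = 2 · 5.
g is a primitive root iff g^(10/q) ≢ 1 (mod 11) for each prime q ∈ {2, 5}.
g = 2: 2^5 ≡ 10; 2^2 ≡ 4 — none is 1, so 2 is a primitive root.
Hence the least primitive root of 11 is 2.

2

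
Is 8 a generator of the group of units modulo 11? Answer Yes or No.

Yes

φ(11) = 11 − 1 = 10 = 2 · 5.
8 is a primitive root mod 11 iff 8^(φ(11)/q) ≢ 1 for every prime q | φ(11), i.e. q ∈ {2, 5}.
8^5 ≡ 10 (mod 11)  [q = 2: ≢ 1 ✓]
8^2 ≡ 9 (mod 11)  [q = 5: ≢ 1 ✓]
None equal 1, so ord_11(8) = 10: 8 is a primitive root.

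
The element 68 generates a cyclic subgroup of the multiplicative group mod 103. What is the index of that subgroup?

ord(68) | φ(103) = 103 − 1 = 102 = 2 · 3 · 17.
Divisors of 102: 1, 2, 3, 6, 17, 34, 51, 102.
Evaluate successive powers at the divisors of 102:
68^1 ≡ 68 (mod 103)
68^2 ≡ 92 (mod 103)
68^3 ≡ 76 (mod 103)
68^6 ≡ 8 (mod 103)
68^17 ≡ 56 (mod 103)
68^34 ≡ 46 (mod 103)
68^51 ≡ 1 (mod 103) ✓
So ord_103(68) = 51, hence |⟨68⟩| = 51.
The index is φ(103) / ord(68) = 102 / 51 = 2.

2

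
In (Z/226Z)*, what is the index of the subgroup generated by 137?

1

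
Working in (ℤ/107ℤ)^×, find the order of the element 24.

ord(24) | φ(107) = 107 − 1 = 106 = 2 · 53.
Divisors of 106: 1, 2, 53, 106.
Evaluate successive powers at the divisors of 106:
24^1 ≡ 24
24^2 ≡ 41
24^53 ≡ 106
24^106 ≡ 1
Hence ord(24) = 106.

106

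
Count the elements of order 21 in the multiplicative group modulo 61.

φ(61) = 61 − 1 = 60 = 2^2 · 3 · 5.
In a cyclic group of order 60, there are φ(d) elements of order d for each divisor d of 60, and zero for non-divisors.
Here 60 is not a multiple of 21, so there are no elements of order 21.

0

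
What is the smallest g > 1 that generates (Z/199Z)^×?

3

φ(199) = 199 − 1 = 198 = 2 · 3^2 · 11.
g is a primitive root iff g^(198/q) ≢ 1 (mod 199) for each prime q ∈ {2, 3, 11}.
g = 2: 2^99 ≡ 1 — hits 1, so not a primitive root.
g = 3: 3^99 ≡ 198; 3^66 ≡ 106; 3^18 ≡ 125 — none is 1, so 3 is a primitive root.
The smallest primitive root modulo 199 is 3.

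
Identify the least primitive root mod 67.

φ(67) = 67 − 1 = 66 = 2 · 3 · 11.
g is a primitive root iff g^(66/q) ≢ 1 (mod 67) for each prime q ∈ {2, 3, 11}.
g = 2: 2^33 ≡ 66; 2^22 ≡ 37; 2^6 ≡ 64 — none is 1, so 2 is a primitive root.
The smallest primitive root modulo 67 is 2.

2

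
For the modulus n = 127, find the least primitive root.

3

φ(127) = 127 − 1 = 126 = 2 · 3^2 · 7.
Test candidates g = 2, 3, … against the prime factors q ∈ {2, 3, 7} of φ(127): g is a generator iff g^(126/q) ≢ 1 for every such q.
g = 2: 2^63 ≡ 1 — hits 1, so not a primitive root.
g = 3: 3^63 ≡ 126; 3^42 ≡ 107; 3^18 ≡ 4 — none is 1, so 3 is a primitive root.
So 3 is the smallest generator of (Z/127Z)^×.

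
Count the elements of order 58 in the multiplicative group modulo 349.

φ(349) = 349 − 1 = 348 = 2^2 · 3 · 29.
In a cyclic group of order 348, there are φ(d) elements of order d for each divisor d of 348, and zero for non-divisors.
58 = 2 · 29 divides 348, and φ(58) = 28.

28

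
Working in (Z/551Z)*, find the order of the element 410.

42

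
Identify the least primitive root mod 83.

2

φ(83) = 83 − 1 = 82 = 2 · 41.
Test candidates g = 2, 3, … against the prime factors q ∈ {2, 41} of φ(83): g is a generator iff g^(82/q) ≢ 1 for every such q.
g = 2: 2^41 ≡ 82; 2^2 ≡ 4 — none is 1, so 2 is a primitive root.
Hence the least primitive root of 83 is 2.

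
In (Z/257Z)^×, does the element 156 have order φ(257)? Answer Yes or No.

Yes

φ(257) = 257 − 1 = 256 = 2^8.
It suffices to check that the order of 156 is not a proper divisor of 256: compute 156^(256/q) for q ∈ {2}.
156^128 ≡ 256 (mod 257)  [q = 2: ≢ 1 ✓]
All checks pass, so 156 has order 256 and is a primitive root modulo 257.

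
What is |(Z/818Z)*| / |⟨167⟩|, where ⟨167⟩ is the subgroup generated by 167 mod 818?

The order of 167 must divide φ(818) = φ(2)·φ(409) = 1·408 = 408 = 2^3 · 3 · 17.
Divisors of 408: 1, 2, 3, 4, 6, 8, 12, 17, 24, 34, 51, 68, 102, 136, 204, 408.
Test each divisor d:
167^1 ≡ 167 (mod 818)
167^2 ≡ 77 (mod 818)
167^3 ≡ 589 (mod 818)
167^4 ≡ 203 (mod 818)
167^6 ≡ 89 (mod 818)
167^8 ≡ 309 (mod 818)
167^12 ≡ 559 (mod 818)
167^17 ≡ 53 (mod 818)
167^24 ≡ 5 (mod 818)
167^34 ≡ 355 (mod 818)
167^51 ≡ 1 (mod 818) ✓
So ord_818(167) = 51, hence |⟨167⟩| = 51.
[(Z/818Z)^× : ⟨167⟩] = 408/51 = 8.

8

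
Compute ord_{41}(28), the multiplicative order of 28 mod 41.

40

ord(28) | φ(41) = 41 − 1 = 40 = 2^3 · 5.
Divisors of 40: 1, 2, 4, 5, 8, 10, 20, 40.
Evaluate successive powers at the divisors of 40:
28^1 ≡ 28 (mod 41)
28^2 ≡ 5 (mod 41)
28^4 ≡ 25 (mod 41)
28^5 ≡ 3 (mod 41)
28^8 ≡ 10 (mod 41)
28^10 ≡ 9 (mod 41)
28^20 ≡ 40 (mod 41)
28^40 ≡ 1 (mod 41) ✓
So ord_41(28) = 40.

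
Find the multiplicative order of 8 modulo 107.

106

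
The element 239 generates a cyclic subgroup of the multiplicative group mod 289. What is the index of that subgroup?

16

The order of 239 must divide φ(289) = φ(17^2) = 17·(17−1) = 272 = 2^4 · 17.
Divisors of 272: 1, 2, 4, 8, 16, 17, 34, 68, 136, 272.
Check 239^d mod 289 for each divisor in increasing order:
239^1 ≡ 239 (mod 289)
239^2 ≡ 188 (mod 289)
239^4 ≡ 86 (mod 289)
239^8 ≡ 171 (mod 289)
239^16 ≡ 52 (mod 289)
239^17 ≡ 1 (mod 289) ✓
So ord_289(239) = 17, hence |⟨239⟩| = 17.
Index = |(Z/289Z)^×| / |⟨239⟩| = 272 / 17 = 16.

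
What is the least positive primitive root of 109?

6

φ(109) = 109 − 1 = 108 = 2^2 · 3^3.
Test candidates g = 2, 3, … against the prime factors q ∈ {2, 3} of φ(109): g is a generator iff g^(108/q) ≢ 1 for every such q.
g = 2: 2^54 ≡ 108; 2^36 ≡ 1 — hits 1, so not a primitive root.
g = 3: 3^54 ≡ 1 — hits 1, so not a primitive root.
g = 4: 4^54 ≡ 1 — hits 1, so not a primitive root.
g = 5: 5^54 ≡ 1 — hits 1, so not a primitive root.
g = 6: 6^54 ≡ 108; 6^36 ≡ 63 — none is 1, so 6 is a primitive root.
Hence the least primitive root of 109 is 6.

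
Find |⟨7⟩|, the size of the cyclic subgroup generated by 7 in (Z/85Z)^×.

16

The order of 7 must divide φ(85) = φ(5·17) = (5−1)·(17−1) = 4·16 = 64 = 2^6.
Divisors of 64: 1, 2, 4, 8, 16, 32, 64.
Test each divisor d:
7^1 ≡ 7 (mod 85)
7^2 ≡ 49 (mod 85)
7^4 ≡ 21 (mod 85)
7^8 ≡ 16 (mod 85)
7^16 ≡ 1 (mod 85) ✓
So ord_85(7) = 16.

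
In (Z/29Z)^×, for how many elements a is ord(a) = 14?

6

φ(29) = 29 − 1 = 28 = 2^2 · 7.
Since (Z/29Z)^× is cyclic of order 28, the number of elements of order d is φ(d) when d | 28 and 0 otherwise.
14 = 2 · 7 divides 28, and φ(14) = 6.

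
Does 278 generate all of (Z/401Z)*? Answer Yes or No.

φ(401) = 401 − 1 = 400 = 2^4 · 5^2.
Test 278^(400/q) mod 401 for each prime factor q of 400:
278^200 ≡ 400 (mod 401)  [q = 2: ≢ 1 ✓]
278^80 ≡ 39 (mod 401)  [q = 5: ≢ 1 ✓]
Every test exponent gives a nontrivial residue, hence 278 generates the full group.

Yes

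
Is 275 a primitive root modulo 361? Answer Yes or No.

φ(361) = φ(19^2) = 19·(19−1) = 342 = 2 · 3^2 · 19.
An element g generates (Z/361Z)^× iff g^(342/q) ≢ 1 (mod 361) for each prime q ∈ {2, 3, 19}.
275^171 ≡ 1 (mod 361)  [q = 2: ≡ 1 ✗]
275^114 ≡ 68 (mod 361)  [q = 3: ≢ 1 ✓]
275^18 ≡ 134 (mod 361)  [q = 19: ≢ 1 ✓]
The check at q = 2 fails, so 275 generates a proper subgroup.

No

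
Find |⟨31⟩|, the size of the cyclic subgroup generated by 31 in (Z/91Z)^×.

Since 31 ∈ (Z/91Z)^×, its order divides φ(91) = φ(7·13) = (7−1)·(13−1) = 6·12 = 72 = 2^3 · 3^2.
Divisors of 72: 1, 2, 3, 4, 6, 8, 9, 12, 18, 24, 36, 72.
Test each divisor d:
31^1 ≡ 31
31^2 ≡ 51
31^3 ≡ 34
31^4 ≡ 53
31^6 ≡ 64
31^8 ≡ 79
31^9 ≡ 83
31^12 ≡ 1
Hence ord(31) = 12.

12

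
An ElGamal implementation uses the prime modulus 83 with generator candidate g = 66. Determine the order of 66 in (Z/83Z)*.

82

ord(66) | φ(83) = 83 − 1 = 82 = 2 · 41.
Divisors of 82: 1, 2, 41, 82.
Test each divisor d:
66^1 ≡ 66 (mod 83)
66^2 ≡ 40 (mod 83)
66^41 ≡ 82 (mod 83)
66^82 ≡ 1 (mod 83) ✓
The smallest such exponent is 82, so the order of 66 is 82.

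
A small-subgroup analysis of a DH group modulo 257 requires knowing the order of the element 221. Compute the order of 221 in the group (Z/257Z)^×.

128

The order of 221 must divide φ(257) = 257 − 1 = 256 = 2^8.
Divisors of 256: 1, 2, 4, 8, 16, 32, 64, 128, 256.
Evaluate successive powers at the divisors of 256:
221^1 ≡ 221
221^2 ≡ 11
221^4 ≡ 121
221^8 ≡ 249
221^16 ≡ 64
221^32 ≡ 241
221^64 ≡ 256
221^128 ≡ 1
The smallest such exponent is 128, so the order of 221 is 128.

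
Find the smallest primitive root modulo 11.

φ(11) = 11 − 1 = 10 = 2 · 5.
g is a primitive root iff g^(10/q) ≢ 1 (mod 11) for each prime q ∈ {2, 5}.
g = 2: 2^5 ≡ 10; 2^2 ≡ 4 — none is 1, so 2 is a primitive root.
Hence the least primitive root of 11 is 2.

2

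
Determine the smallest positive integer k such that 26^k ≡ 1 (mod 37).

3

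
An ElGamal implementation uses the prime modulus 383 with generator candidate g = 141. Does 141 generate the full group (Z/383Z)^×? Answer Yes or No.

φ(383) = 383 − 1 = 382 = 2 · 191.
Test 141^(382/q) mod 383 for each prime factor q of 382:
141^191 ≡ 382 (mod 383)  [q = 2: ≢ 1 ✓]
141^2 ≡ 348 (mod 383)  [q = 191: ≢ 1 ✓]
Every test exponent gives a nontrivial residue, hence 141 generates the full group.

Yes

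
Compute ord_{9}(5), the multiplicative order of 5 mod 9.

6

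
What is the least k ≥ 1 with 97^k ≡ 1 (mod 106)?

Since 97 ∈ (Z/106Z)^×, its order divides φ(106) = φ(2)·φ(53) = 1·52 = 52 = 2^2 · 13.
Divisors of 52: 1, 2, 4, 13, 26, 52.
Check 97^d mod 106 for each divisor in increasing order:
97^1 ≡ 97
97^2 ≡ 81
97^4 ≡ 95
97^13 ≡ 1
So ord_106(97) = 13.

13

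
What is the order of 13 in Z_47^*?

ord(13) | φ(47) = 47 − 1 = 46 = 2 · 23.
Divisors of 46: 1, 2, 23, 46.
Compute 13^d (mod 47) for the divisors d until we hit 1:
13^1 ≡ 13 (mod 47)
13^2 ≡ 28 (mod 47)
13^23 ≡ 46 (mod 47)
13^46 ≡ 1 (mod 47) ✓
So ord_47(13) = 46.

46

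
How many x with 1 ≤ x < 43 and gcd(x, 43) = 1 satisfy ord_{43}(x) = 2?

φ(43) = 43 − 1 = 42 = 2 · 3 · 7.
(Z/43Z)^× is cyclic (|G| = 42); a cyclic group of order m has exactly φ(d) elements of each order d | m, and none otherwise.
2 | 42, and φ(2) = 2 − 1 = 1.

1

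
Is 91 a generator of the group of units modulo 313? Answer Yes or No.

Yes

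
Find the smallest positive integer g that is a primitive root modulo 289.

φ(289) = φ(17^2) = 17·(17−1) = 272 = 2^4 · 17.
g is a primitive root iff g^(272/q) ≢ 1 (mod 289) for each prime q ∈ {2, 17}.
g = 2: 2^136 ≡ 1 — hits 1, so not a primitive root.
g = 3: 3^136 ≡ 288; 3^16 ≡ 171 — none is 1, so 3 is a primitive root.
The smallest primitive root modulo 289 is 3.

3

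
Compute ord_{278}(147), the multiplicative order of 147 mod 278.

By Lagrange's theorem, ord_278(147) divides φ(278) = φ(2)·φ(139) = 1·138 = 138 = 2 · 3 · 23.
Divisors of 138: 1, 2, 3, 6, 23, 46, 69, 138.
Evaluate successive powers at the divisors of 138:
147^1 ≡ 147 (mod 278)
147^2 ≡ 203 (mod 278)
147^3 ≡ 95 (mod 278)
147^6 ≡ 129 (mod 278)
147^23 ≡ 277 (mod 278)
147^46 ≡ 1 (mod 278) ✓
Hence ord(147) = 46.

46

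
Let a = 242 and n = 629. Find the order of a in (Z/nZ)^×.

36

ord(242) | φ(629) = φ(17·37) = (17−1)·(37−1) = 16·36 = 576 = 2^6 · 3^2.
Divisors of 576: 1, 2, 3, 4, 6, 8, 9, 12, 16, 18, 24, 32, 36, 48, 64, 72, 96, 144, 192, 288, 576.
Compute 242^d (mod 629) for the divisors d until we hit 1:
242^1 ≡ 242 (mod 629)
242^2 ≡ 67 (mod 629)
242^3 ≡ 489 (mod 629)
242^4 ≡ 86 (mod 629)
242^6 ≡ 101 (mod 629)
242^8 ≡ 477 (mod 629)
242^9 ≡ 327 (mod 629)
242^12 ≡ 137 (mod 629)
242^16 ≡ 460 (mod 629)
242^18 ≡ 628 (mod 629)
242^24 ≡ 528 (mod 629)
242^32 ≡ 256 (mod 629)
242^36 ≡ 1 (mod 629) ✓
Therefore the multiplicative order of 242 modulo 629 is 36.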